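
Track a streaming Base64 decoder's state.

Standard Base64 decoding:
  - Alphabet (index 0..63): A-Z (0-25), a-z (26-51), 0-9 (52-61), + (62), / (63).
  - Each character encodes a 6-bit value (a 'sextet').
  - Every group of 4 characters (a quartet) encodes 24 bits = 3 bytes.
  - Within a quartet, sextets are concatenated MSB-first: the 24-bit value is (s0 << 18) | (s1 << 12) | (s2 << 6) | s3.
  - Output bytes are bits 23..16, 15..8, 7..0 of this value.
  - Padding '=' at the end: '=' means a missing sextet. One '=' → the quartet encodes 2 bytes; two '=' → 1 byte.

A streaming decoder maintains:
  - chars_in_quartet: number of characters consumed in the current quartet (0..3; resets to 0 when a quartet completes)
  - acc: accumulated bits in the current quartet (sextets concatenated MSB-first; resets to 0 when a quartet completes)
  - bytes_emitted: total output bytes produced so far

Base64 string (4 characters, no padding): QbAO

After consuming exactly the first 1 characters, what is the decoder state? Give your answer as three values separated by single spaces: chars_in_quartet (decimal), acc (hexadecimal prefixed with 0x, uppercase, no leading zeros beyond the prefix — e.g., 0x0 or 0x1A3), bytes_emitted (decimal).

Answer: 1 0x10 0

Derivation:
After char 0 ('Q'=16): chars_in_quartet=1 acc=0x10 bytes_emitted=0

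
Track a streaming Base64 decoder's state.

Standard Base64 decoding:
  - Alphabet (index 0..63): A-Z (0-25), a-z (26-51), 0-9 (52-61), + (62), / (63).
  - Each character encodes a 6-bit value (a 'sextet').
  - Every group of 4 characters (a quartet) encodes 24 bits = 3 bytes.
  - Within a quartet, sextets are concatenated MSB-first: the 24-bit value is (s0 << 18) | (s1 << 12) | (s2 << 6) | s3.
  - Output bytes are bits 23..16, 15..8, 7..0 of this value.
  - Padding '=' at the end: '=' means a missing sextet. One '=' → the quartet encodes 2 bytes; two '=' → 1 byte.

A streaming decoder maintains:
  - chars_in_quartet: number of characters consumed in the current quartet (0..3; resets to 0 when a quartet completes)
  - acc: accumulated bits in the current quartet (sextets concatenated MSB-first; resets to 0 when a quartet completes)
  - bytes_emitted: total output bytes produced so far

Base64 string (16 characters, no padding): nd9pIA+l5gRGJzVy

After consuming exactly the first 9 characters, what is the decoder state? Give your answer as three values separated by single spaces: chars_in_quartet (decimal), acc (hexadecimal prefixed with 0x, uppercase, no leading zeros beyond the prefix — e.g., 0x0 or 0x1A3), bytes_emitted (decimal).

After char 0 ('n'=39): chars_in_quartet=1 acc=0x27 bytes_emitted=0
After char 1 ('d'=29): chars_in_quartet=2 acc=0x9DD bytes_emitted=0
After char 2 ('9'=61): chars_in_quartet=3 acc=0x2777D bytes_emitted=0
After char 3 ('p'=41): chars_in_quartet=4 acc=0x9DDF69 -> emit 9D DF 69, reset; bytes_emitted=3
After char 4 ('I'=8): chars_in_quartet=1 acc=0x8 bytes_emitted=3
After char 5 ('A'=0): chars_in_quartet=2 acc=0x200 bytes_emitted=3
After char 6 ('+'=62): chars_in_quartet=3 acc=0x803E bytes_emitted=3
After char 7 ('l'=37): chars_in_quartet=4 acc=0x200FA5 -> emit 20 0F A5, reset; bytes_emitted=6
After char 8 ('5'=57): chars_in_quartet=1 acc=0x39 bytes_emitted=6

Answer: 1 0x39 6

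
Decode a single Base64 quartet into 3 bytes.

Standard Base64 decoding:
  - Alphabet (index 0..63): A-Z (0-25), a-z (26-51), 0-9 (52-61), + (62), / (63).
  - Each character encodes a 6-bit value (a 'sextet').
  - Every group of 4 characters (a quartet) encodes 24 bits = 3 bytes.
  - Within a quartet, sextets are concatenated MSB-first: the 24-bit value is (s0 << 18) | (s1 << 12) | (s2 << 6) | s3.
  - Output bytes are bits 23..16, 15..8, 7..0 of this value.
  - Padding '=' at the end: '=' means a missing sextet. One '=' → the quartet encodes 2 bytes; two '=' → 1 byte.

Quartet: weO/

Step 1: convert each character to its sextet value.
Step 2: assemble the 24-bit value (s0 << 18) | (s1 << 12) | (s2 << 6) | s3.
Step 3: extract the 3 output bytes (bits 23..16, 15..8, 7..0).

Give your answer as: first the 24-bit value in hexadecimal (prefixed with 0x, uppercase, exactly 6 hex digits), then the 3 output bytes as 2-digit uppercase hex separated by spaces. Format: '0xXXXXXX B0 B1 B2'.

Sextets: w=48, e=30, O=14, /=63
24-bit: (48<<18) | (30<<12) | (14<<6) | 63
      = 0xC00000 | 0x01E000 | 0x000380 | 0x00003F
      = 0xC1E3BF
Bytes: (v>>16)&0xFF=C1, (v>>8)&0xFF=E3, v&0xFF=BF

Answer: 0xC1E3BF C1 E3 BF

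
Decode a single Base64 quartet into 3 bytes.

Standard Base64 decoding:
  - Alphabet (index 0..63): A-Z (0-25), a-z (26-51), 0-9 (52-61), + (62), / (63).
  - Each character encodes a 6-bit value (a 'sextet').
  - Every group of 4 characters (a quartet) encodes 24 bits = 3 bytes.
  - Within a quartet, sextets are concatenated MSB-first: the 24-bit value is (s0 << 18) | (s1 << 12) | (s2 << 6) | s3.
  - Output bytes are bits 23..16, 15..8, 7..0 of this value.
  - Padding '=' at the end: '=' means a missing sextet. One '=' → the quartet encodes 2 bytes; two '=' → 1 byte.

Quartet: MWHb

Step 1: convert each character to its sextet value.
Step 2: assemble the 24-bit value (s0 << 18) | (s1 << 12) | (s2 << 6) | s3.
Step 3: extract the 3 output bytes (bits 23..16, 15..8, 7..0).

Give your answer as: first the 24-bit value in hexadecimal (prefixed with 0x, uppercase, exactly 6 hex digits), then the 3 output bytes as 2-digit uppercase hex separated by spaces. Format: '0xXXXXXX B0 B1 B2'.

Answer: 0x3161DB 31 61 DB

Derivation:
Sextets: M=12, W=22, H=7, b=27
24-bit: (12<<18) | (22<<12) | (7<<6) | 27
      = 0x300000 | 0x016000 | 0x0001C0 | 0x00001B
      = 0x3161DB
Bytes: (v>>16)&0xFF=31, (v>>8)&0xFF=61, v&0xFF=DB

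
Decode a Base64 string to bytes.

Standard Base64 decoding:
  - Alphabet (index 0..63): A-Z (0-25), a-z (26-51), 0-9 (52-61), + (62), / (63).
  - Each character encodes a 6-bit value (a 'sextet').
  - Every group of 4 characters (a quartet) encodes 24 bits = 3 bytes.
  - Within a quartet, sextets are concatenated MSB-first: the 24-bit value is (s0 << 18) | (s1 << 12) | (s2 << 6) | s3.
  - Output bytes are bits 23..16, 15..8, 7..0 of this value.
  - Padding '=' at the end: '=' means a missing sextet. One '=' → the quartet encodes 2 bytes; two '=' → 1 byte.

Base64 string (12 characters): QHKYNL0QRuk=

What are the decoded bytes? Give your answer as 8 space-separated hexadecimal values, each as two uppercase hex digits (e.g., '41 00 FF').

After char 0 ('Q'=16): chars_in_quartet=1 acc=0x10 bytes_emitted=0
After char 1 ('H'=7): chars_in_quartet=2 acc=0x407 bytes_emitted=0
After char 2 ('K'=10): chars_in_quartet=3 acc=0x101CA bytes_emitted=0
After char 3 ('Y'=24): chars_in_quartet=4 acc=0x407298 -> emit 40 72 98, reset; bytes_emitted=3
After char 4 ('N'=13): chars_in_quartet=1 acc=0xD bytes_emitted=3
After char 5 ('L'=11): chars_in_quartet=2 acc=0x34B bytes_emitted=3
After char 6 ('0'=52): chars_in_quartet=3 acc=0xD2F4 bytes_emitted=3
After char 7 ('Q'=16): chars_in_quartet=4 acc=0x34BD10 -> emit 34 BD 10, reset; bytes_emitted=6
After char 8 ('R'=17): chars_in_quartet=1 acc=0x11 bytes_emitted=6
After char 9 ('u'=46): chars_in_quartet=2 acc=0x46E bytes_emitted=6
After char 10 ('k'=36): chars_in_quartet=3 acc=0x11BA4 bytes_emitted=6
Padding '=': partial quartet acc=0x11BA4 -> emit 46 E9; bytes_emitted=8

Answer: 40 72 98 34 BD 10 46 E9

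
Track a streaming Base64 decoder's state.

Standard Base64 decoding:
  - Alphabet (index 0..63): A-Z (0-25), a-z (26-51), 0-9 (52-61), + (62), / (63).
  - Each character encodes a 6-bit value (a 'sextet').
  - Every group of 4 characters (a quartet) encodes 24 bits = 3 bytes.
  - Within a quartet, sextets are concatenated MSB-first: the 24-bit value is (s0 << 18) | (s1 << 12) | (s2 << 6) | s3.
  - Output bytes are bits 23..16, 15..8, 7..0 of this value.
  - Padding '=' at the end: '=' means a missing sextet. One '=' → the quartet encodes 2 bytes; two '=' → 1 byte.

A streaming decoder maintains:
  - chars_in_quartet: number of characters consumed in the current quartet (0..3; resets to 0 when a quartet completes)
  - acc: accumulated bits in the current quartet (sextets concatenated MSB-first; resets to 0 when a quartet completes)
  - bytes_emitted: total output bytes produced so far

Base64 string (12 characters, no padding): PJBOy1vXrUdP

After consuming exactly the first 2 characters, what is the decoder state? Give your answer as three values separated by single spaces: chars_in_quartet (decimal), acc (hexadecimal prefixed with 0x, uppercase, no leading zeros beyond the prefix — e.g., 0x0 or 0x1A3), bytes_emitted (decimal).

After char 0 ('P'=15): chars_in_quartet=1 acc=0xF bytes_emitted=0
After char 1 ('J'=9): chars_in_quartet=2 acc=0x3C9 bytes_emitted=0

Answer: 2 0x3C9 0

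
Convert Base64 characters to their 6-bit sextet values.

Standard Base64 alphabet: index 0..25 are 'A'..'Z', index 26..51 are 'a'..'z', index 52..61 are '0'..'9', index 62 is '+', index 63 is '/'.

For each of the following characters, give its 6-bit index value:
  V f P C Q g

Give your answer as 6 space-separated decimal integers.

'V': A..Z range, ord('V') − ord('A') = 21
'f': a..z range, 26 + ord('f') − ord('a') = 31
'P': A..Z range, ord('P') − ord('A') = 15
'C': A..Z range, ord('C') − ord('A') = 2
'Q': A..Z range, ord('Q') − ord('A') = 16
'g': a..z range, 26 + ord('g') − ord('a') = 32

Answer: 21 31 15 2 16 32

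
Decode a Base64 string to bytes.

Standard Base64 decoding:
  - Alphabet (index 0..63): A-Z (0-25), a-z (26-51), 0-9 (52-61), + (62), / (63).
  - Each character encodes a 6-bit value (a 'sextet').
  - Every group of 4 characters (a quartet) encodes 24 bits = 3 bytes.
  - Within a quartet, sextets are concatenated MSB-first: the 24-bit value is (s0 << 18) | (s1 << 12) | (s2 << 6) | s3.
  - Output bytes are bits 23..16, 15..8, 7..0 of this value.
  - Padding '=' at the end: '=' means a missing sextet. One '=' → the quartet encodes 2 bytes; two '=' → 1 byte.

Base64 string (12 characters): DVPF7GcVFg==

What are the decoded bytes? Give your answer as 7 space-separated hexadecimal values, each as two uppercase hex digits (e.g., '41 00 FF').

After char 0 ('D'=3): chars_in_quartet=1 acc=0x3 bytes_emitted=0
After char 1 ('V'=21): chars_in_quartet=2 acc=0xD5 bytes_emitted=0
After char 2 ('P'=15): chars_in_quartet=3 acc=0x354F bytes_emitted=0
After char 3 ('F'=5): chars_in_quartet=4 acc=0xD53C5 -> emit 0D 53 C5, reset; bytes_emitted=3
After char 4 ('7'=59): chars_in_quartet=1 acc=0x3B bytes_emitted=3
After char 5 ('G'=6): chars_in_quartet=2 acc=0xEC6 bytes_emitted=3
After char 6 ('c'=28): chars_in_quartet=3 acc=0x3B19C bytes_emitted=3
After char 7 ('V'=21): chars_in_quartet=4 acc=0xEC6715 -> emit EC 67 15, reset; bytes_emitted=6
After char 8 ('F'=5): chars_in_quartet=1 acc=0x5 bytes_emitted=6
After char 9 ('g'=32): chars_in_quartet=2 acc=0x160 bytes_emitted=6
Padding '==': partial quartet acc=0x160 -> emit 16; bytes_emitted=7

Answer: 0D 53 C5 EC 67 15 16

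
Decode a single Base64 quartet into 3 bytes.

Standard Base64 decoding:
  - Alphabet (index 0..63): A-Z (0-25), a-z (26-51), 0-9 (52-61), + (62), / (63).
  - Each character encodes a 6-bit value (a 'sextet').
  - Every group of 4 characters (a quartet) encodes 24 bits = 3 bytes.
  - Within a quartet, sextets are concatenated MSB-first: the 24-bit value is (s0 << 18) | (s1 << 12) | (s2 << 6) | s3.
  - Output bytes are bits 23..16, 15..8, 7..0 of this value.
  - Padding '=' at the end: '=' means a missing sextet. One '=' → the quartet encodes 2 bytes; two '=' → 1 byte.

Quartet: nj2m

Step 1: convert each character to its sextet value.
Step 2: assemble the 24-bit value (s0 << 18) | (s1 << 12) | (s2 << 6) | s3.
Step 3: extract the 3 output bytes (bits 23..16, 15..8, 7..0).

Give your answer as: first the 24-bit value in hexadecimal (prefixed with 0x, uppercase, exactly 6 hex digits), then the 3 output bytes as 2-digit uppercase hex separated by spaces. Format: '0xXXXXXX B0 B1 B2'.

Answer: 0x9E3DA6 9E 3D A6

Derivation:
Sextets: n=39, j=35, 2=54, m=38
24-bit: (39<<18) | (35<<12) | (54<<6) | 38
      = 0x9C0000 | 0x023000 | 0x000D80 | 0x000026
      = 0x9E3DA6
Bytes: (v>>16)&0xFF=9E, (v>>8)&0xFF=3D, v&0xFF=A6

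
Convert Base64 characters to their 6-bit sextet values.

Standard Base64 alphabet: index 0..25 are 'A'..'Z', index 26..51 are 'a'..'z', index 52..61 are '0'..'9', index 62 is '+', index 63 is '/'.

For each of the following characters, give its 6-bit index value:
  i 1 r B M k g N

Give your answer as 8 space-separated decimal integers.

'i': a..z range, 26 + ord('i') − ord('a') = 34
'1': 0..9 range, 52 + ord('1') − ord('0') = 53
'r': a..z range, 26 + ord('r') − ord('a') = 43
'B': A..Z range, ord('B') − ord('A') = 1
'M': A..Z range, ord('M') − ord('A') = 12
'k': a..z range, 26 + ord('k') − ord('a') = 36
'g': a..z range, 26 + ord('g') − ord('a') = 32
'N': A..Z range, ord('N') − ord('A') = 13

Answer: 34 53 43 1 12 36 32 13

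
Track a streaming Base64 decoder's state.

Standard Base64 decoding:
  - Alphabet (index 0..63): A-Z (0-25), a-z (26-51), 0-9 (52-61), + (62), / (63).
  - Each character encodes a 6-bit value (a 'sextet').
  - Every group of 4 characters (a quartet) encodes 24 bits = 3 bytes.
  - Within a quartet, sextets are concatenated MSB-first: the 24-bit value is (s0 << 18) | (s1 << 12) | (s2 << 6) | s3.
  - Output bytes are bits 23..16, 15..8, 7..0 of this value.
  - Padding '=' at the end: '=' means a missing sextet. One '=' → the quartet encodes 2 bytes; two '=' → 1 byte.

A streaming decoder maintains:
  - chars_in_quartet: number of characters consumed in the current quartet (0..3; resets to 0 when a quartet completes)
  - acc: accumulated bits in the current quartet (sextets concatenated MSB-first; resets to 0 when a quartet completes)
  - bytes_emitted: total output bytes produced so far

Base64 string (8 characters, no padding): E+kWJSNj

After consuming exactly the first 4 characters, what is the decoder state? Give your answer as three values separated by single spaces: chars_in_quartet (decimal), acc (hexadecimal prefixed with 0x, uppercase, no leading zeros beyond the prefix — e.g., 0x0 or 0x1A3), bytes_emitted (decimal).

Answer: 0 0x0 3

Derivation:
After char 0 ('E'=4): chars_in_quartet=1 acc=0x4 bytes_emitted=0
After char 1 ('+'=62): chars_in_quartet=2 acc=0x13E bytes_emitted=0
After char 2 ('k'=36): chars_in_quartet=3 acc=0x4FA4 bytes_emitted=0
After char 3 ('W'=22): chars_in_quartet=4 acc=0x13E916 -> emit 13 E9 16, reset; bytes_emitted=3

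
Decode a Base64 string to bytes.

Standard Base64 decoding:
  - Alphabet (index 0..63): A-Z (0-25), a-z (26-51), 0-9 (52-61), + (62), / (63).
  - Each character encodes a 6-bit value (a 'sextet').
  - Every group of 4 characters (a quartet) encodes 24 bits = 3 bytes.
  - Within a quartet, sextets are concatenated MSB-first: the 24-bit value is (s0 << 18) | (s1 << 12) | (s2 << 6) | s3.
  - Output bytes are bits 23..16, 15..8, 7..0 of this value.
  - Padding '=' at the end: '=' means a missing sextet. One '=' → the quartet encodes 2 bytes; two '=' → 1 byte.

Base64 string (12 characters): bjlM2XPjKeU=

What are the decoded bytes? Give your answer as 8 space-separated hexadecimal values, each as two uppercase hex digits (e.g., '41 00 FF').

After char 0 ('b'=27): chars_in_quartet=1 acc=0x1B bytes_emitted=0
After char 1 ('j'=35): chars_in_quartet=2 acc=0x6E3 bytes_emitted=0
After char 2 ('l'=37): chars_in_quartet=3 acc=0x1B8E5 bytes_emitted=0
After char 3 ('M'=12): chars_in_quartet=4 acc=0x6E394C -> emit 6E 39 4C, reset; bytes_emitted=3
After char 4 ('2'=54): chars_in_quartet=1 acc=0x36 bytes_emitted=3
After char 5 ('X'=23): chars_in_quartet=2 acc=0xD97 bytes_emitted=3
After char 6 ('P'=15): chars_in_quartet=3 acc=0x365CF bytes_emitted=3
After char 7 ('j'=35): chars_in_quartet=4 acc=0xD973E3 -> emit D9 73 E3, reset; bytes_emitted=6
After char 8 ('K'=10): chars_in_quartet=1 acc=0xA bytes_emitted=6
After char 9 ('e'=30): chars_in_quartet=2 acc=0x29E bytes_emitted=6
After char 10 ('U'=20): chars_in_quartet=3 acc=0xA794 bytes_emitted=6
Padding '=': partial quartet acc=0xA794 -> emit 29 E5; bytes_emitted=8

Answer: 6E 39 4C D9 73 E3 29 E5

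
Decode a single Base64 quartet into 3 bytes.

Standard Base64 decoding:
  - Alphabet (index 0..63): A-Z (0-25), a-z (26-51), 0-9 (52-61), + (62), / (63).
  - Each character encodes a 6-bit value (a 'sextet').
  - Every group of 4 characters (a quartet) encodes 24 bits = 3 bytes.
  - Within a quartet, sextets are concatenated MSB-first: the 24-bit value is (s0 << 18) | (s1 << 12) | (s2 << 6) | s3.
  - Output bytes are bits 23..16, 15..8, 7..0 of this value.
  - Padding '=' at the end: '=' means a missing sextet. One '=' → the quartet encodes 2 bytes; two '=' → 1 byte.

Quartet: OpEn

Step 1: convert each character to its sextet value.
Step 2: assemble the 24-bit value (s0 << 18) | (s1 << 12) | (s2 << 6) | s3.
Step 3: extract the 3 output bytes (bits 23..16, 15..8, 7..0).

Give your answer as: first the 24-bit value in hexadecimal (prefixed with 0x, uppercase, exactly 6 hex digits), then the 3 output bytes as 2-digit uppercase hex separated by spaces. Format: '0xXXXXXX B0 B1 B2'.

Answer: 0x3A9127 3A 91 27

Derivation:
Sextets: O=14, p=41, E=4, n=39
24-bit: (14<<18) | (41<<12) | (4<<6) | 39
      = 0x380000 | 0x029000 | 0x000100 | 0x000027
      = 0x3A9127
Bytes: (v>>16)&0xFF=3A, (v>>8)&0xFF=91, v&0xFF=27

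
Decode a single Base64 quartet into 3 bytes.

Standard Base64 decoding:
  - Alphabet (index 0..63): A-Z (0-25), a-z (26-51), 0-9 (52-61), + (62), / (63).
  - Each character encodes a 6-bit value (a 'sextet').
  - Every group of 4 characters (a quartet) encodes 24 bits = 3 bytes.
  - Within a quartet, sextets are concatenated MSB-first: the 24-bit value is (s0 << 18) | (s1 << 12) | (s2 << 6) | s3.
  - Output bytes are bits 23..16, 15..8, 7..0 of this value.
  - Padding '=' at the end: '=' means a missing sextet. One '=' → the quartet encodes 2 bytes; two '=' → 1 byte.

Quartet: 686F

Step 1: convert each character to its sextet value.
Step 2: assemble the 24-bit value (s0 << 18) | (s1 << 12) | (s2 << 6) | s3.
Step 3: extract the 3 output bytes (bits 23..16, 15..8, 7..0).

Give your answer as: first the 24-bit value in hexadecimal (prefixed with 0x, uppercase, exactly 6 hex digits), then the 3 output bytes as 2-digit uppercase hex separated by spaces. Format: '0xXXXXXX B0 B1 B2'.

Answer: 0xEBCE85 EB CE 85

Derivation:
Sextets: 6=58, 8=60, 6=58, F=5
24-bit: (58<<18) | (60<<12) | (58<<6) | 5
      = 0xE80000 | 0x03C000 | 0x000E80 | 0x000005
      = 0xEBCE85
Bytes: (v>>16)&0xFF=EB, (v>>8)&0xFF=CE, v&0xFF=85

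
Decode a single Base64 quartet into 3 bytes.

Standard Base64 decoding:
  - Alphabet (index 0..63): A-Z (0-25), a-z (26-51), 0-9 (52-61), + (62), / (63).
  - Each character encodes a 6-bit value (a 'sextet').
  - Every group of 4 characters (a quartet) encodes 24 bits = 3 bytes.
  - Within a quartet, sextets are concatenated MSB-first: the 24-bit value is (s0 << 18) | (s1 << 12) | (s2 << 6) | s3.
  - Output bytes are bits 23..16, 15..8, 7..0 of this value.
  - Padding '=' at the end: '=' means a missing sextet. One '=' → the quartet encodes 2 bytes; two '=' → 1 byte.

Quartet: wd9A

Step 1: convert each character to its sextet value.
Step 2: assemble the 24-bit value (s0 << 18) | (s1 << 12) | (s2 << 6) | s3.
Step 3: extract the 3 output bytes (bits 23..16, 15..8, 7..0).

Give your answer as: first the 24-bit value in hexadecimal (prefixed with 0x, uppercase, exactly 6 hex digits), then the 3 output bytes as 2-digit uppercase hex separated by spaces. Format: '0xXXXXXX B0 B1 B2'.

Sextets: w=48, d=29, 9=61, A=0
24-bit: (48<<18) | (29<<12) | (61<<6) | 0
      = 0xC00000 | 0x01D000 | 0x000F40 | 0x000000
      = 0xC1DF40
Bytes: (v>>16)&0xFF=C1, (v>>8)&0xFF=DF, v&0xFF=40

Answer: 0xC1DF40 C1 DF 40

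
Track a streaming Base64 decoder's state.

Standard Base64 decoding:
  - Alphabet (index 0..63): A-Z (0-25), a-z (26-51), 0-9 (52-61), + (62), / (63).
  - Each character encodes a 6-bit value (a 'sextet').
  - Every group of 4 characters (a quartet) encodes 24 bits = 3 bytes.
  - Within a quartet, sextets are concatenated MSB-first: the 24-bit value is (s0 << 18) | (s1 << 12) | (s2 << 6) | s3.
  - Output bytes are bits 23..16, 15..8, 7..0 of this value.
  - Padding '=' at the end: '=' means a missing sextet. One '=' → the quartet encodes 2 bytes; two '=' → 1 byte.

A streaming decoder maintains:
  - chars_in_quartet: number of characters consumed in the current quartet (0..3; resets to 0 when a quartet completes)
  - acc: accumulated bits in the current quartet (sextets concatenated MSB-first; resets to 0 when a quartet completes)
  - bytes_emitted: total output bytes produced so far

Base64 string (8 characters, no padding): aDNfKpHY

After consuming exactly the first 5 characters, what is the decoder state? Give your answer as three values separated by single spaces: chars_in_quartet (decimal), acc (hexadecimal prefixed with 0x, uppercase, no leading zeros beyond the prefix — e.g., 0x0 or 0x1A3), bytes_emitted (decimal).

Answer: 1 0xA 3

Derivation:
After char 0 ('a'=26): chars_in_quartet=1 acc=0x1A bytes_emitted=0
After char 1 ('D'=3): chars_in_quartet=2 acc=0x683 bytes_emitted=0
After char 2 ('N'=13): chars_in_quartet=3 acc=0x1A0CD bytes_emitted=0
After char 3 ('f'=31): chars_in_quartet=4 acc=0x68335F -> emit 68 33 5F, reset; bytes_emitted=3
After char 4 ('K'=10): chars_in_quartet=1 acc=0xA bytes_emitted=3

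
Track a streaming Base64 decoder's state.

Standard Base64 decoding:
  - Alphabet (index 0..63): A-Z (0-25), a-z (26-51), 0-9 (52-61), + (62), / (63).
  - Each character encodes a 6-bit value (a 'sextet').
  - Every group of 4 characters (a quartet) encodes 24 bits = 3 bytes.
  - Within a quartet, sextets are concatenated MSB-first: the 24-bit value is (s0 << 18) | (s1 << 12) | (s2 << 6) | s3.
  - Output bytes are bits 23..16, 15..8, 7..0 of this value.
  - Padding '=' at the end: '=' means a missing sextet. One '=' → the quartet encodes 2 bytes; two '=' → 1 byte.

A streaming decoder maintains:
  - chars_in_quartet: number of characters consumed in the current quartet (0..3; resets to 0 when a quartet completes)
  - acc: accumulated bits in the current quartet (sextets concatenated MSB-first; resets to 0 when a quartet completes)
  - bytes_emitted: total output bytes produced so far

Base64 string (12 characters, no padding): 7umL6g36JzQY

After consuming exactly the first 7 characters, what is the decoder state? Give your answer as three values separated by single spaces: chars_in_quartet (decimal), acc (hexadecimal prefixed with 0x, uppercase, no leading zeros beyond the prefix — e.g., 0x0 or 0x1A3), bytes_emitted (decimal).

After char 0 ('7'=59): chars_in_quartet=1 acc=0x3B bytes_emitted=0
After char 1 ('u'=46): chars_in_quartet=2 acc=0xEEE bytes_emitted=0
After char 2 ('m'=38): chars_in_quartet=3 acc=0x3BBA6 bytes_emitted=0
After char 3 ('L'=11): chars_in_quartet=4 acc=0xEEE98B -> emit EE E9 8B, reset; bytes_emitted=3
After char 4 ('6'=58): chars_in_quartet=1 acc=0x3A bytes_emitted=3
After char 5 ('g'=32): chars_in_quartet=2 acc=0xEA0 bytes_emitted=3
After char 6 ('3'=55): chars_in_quartet=3 acc=0x3A837 bytes_emitted=3

Answer: 3 0x3A837 3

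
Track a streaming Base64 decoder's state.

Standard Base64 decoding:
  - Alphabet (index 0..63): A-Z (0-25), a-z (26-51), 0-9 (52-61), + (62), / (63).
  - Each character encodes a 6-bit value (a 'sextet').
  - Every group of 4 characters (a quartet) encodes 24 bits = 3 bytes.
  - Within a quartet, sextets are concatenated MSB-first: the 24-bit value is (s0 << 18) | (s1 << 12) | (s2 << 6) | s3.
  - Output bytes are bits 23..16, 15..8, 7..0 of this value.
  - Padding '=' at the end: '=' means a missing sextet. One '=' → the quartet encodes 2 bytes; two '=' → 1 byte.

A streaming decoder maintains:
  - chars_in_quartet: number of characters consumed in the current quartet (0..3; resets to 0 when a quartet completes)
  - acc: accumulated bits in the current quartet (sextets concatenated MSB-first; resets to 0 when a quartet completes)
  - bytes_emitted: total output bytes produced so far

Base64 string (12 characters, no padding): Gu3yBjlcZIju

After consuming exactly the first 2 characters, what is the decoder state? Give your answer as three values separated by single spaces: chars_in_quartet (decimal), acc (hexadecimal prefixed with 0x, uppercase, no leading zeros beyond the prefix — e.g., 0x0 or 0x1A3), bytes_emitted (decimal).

After char 0 ('G'=6): chars_in_quartet=1 acc=0x6 bytes_emitted=0
After char 1 ('u'=46): chars_in_quartet=2 acc=0x1AE bytes_emitted=0

Answer: 2 0x1AE 0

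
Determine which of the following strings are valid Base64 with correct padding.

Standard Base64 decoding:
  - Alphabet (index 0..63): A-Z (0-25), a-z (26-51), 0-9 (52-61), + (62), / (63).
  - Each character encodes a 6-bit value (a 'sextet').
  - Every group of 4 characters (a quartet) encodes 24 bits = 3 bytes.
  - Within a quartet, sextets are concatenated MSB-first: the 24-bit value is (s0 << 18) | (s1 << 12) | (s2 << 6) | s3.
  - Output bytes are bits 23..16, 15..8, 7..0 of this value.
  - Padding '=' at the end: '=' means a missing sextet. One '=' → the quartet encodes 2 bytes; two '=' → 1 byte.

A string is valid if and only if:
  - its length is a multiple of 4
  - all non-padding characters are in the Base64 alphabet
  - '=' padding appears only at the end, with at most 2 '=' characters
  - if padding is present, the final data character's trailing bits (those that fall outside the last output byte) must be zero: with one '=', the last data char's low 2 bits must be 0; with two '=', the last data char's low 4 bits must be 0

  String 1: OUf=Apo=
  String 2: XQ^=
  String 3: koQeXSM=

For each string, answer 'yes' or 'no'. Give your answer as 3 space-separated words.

String 1: 'OUf=Apo=' → invalid (bad char(s): ['=']; '=' in middle)
String 2: 'XQ^=' → invalid (bad char(s): ['^'])
String 3: 'koQeXSM=' → valid

Answer: no no yes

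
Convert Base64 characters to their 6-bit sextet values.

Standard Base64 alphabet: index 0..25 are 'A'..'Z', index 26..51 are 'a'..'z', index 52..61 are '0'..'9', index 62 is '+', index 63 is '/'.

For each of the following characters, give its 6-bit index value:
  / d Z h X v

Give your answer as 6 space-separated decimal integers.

'/': index 63
'd': a..z range, 26 + ord('d') − ord('a') = 29
'Z': A..Z range, ord('Z') − ord('A') = 25
'h': a..z range, 26 + ord('h') − ord('a') = 33
'X': A..Z range, ord('X') − ord('A') = 23
'v': a..z range, 26 + ord('v') − ord('a') = 47

Answer: 63 29 25 33 23 47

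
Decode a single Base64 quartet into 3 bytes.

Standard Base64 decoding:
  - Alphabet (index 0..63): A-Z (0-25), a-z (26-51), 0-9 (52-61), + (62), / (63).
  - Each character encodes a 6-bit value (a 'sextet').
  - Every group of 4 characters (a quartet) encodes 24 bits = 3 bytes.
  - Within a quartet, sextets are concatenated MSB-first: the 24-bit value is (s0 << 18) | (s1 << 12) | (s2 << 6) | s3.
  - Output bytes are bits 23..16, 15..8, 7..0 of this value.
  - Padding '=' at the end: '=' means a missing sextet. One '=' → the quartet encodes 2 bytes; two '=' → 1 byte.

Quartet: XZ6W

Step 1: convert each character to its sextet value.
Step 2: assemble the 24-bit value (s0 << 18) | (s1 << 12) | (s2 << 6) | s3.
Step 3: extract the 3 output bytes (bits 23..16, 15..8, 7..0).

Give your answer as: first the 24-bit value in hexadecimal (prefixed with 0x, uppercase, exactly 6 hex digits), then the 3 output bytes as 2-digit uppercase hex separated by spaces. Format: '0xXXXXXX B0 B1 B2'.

Answer: 0x5D9E96 5D 9E 96

Derivation:
Sextets: X=23, Z=25, 6=58, W=22
24-bit: (23<<18) | (25<<12) | (58<<6) | 22
      = 0x5C0000 | 0x019000 | 0x000E80 | 0x000016
      = 0x5D9E96
Bytes: (v>>16)&0xFF=5D, (v>>8)&0xFF=9E, v&0xFF=96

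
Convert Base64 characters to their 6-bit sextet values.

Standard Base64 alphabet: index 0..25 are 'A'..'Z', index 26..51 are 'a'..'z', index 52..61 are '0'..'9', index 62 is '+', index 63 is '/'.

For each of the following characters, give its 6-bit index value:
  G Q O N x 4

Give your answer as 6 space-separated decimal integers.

'G': A..Z range, ord('G') − ord('A') = 6
'Q': A..Z range, ord('Q') − ord('A') = 16
'O': A..Z range, ord('O') − ord('A') = 14
'N': A..Z range, ord('N') − ord('A') = 13
'x': a..z range, 26 + ord('x') − ord('a') = 49
'4': 0..9 range, 52 + ord('4') − ord('0') = 56

Answer: 6 16 14 13 49 56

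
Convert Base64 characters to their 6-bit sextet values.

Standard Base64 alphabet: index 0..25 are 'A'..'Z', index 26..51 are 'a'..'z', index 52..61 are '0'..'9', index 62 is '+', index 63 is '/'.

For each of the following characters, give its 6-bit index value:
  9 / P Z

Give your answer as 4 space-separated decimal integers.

'9': 0..9 range, 52 + ord('9') − ord('0') = 61
'/': index 63
'P': A..Z range, ord('P') − ord('A') = 15
'Z': A..Z range, ord('Z') − ord('A') = 25

Answer: 61 63 15 25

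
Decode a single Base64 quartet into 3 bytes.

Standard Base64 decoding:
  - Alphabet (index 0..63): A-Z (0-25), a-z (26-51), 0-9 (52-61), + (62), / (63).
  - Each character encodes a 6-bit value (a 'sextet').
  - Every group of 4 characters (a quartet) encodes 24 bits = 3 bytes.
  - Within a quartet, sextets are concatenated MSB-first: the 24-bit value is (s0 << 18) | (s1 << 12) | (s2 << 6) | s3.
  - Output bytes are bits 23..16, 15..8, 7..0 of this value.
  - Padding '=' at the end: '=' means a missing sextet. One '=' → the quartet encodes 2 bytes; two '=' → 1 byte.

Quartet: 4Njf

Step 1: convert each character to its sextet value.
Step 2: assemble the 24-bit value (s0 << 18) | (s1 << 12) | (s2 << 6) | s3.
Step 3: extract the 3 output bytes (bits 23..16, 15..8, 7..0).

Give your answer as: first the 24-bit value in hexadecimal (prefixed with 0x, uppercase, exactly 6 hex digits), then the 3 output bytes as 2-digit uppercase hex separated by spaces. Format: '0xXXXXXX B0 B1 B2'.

Answer: 0xE0D8DF E0 D8 DF

Derivation:
Sextets: 4=56, N=13, j=35, f=31
24-bit: (56<<18) | (13<<12) | (35<<6) | 31
      = 0xE00000 | 0x00D000 | 0x0008C0 | 0x00001F
      = 0xE0D8DF
Bytes: (v>>16)&0xFF=E0, (v>>8)&0xFF=D8, v&0xFF=DF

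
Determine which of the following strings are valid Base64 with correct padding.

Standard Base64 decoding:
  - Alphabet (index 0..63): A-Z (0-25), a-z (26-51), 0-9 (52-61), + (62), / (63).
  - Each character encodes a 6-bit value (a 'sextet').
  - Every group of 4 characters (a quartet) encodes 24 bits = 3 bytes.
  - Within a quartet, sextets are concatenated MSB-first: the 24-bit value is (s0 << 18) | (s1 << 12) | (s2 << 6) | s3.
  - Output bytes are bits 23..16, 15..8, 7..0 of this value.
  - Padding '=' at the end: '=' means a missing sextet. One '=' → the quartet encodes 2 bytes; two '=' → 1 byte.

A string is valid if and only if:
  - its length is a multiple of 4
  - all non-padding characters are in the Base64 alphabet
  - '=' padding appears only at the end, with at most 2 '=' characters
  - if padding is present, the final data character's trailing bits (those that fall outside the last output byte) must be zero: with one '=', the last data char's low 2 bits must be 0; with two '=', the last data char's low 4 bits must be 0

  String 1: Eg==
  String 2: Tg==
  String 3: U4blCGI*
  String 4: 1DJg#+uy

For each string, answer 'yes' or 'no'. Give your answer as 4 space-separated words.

Answer: yes yes no no

Derivation:
String 1: 'Eg==' → valid
String 2: 'Tg==' → valid
String 3: 'U4blCGI*' → invalid (bad char(s): ['*'])
String 4: '1DJg#+uy' → invalid (bad char(s): ['#'])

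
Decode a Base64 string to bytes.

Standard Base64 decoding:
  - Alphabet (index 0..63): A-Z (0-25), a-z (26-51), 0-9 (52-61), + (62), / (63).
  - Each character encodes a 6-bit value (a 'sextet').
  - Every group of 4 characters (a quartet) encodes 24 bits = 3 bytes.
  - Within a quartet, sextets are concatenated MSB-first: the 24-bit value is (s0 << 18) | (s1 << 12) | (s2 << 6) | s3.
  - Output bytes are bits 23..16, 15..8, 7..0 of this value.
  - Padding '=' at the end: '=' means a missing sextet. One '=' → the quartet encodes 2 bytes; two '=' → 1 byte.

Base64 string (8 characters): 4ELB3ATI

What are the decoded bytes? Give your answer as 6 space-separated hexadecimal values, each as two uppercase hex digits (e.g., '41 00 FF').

Answer: E0 42 C1 DC 04 C8

Derivation:
After char 0 ('4'=56): chars_in_quartet=1 acc=0x38 bytes_emitted=0
After char 1 ('E'=4): chars_in_quartet=2 acc=0xE04 bytes_emitted=0
After char 2 ('L'=11): chars_in_quartet=3 acc=0x3810B bytes_emitted=0
After char 3 ('B'=1): chars_in_quartet=4 acc=0xE042C1 -> emit E0 42 C1, reset; bytes_emitted=3
After char 4 ('3'=55): chars_in_quartet=1 acc=0x37 bytes_emitted=3
After char 5 ('A'=0): chars_in_quartet=2 acc=0xDC0 bytes_emitted=3
After char 6 ('T'=19): chars_in_quartet=3 acc=0x37013 bytes_emitted=3
After char 7 ('I'=8): chars_in_quartet=4 acc=0xDC04C8 -> emit DC 04 C8, reset; bytes_emitted=6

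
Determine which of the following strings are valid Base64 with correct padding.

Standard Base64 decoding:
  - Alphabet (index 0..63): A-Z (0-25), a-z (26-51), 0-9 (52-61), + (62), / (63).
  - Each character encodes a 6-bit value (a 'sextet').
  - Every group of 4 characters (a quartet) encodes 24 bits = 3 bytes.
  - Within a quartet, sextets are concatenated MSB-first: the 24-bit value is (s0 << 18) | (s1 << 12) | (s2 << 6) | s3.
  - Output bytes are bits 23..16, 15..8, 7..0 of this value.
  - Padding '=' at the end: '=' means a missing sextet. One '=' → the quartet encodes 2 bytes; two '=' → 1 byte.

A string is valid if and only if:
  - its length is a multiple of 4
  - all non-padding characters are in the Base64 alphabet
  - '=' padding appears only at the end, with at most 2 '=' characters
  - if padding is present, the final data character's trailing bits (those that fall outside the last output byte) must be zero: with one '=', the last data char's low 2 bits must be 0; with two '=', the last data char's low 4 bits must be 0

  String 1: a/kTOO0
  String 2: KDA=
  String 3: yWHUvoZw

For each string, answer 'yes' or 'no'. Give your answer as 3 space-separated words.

String 1: 'a/kTOO0' → invalid (len=7 not mult of 4)
String 2: 'KDA=' → valid
String 3: 'yWHUvoZw' → valid

Answer: no yes yes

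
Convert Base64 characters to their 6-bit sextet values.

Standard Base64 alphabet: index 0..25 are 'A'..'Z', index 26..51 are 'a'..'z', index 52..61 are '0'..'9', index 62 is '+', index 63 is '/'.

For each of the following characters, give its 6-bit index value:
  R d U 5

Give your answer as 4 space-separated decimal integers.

'R': A..Z range, ord('R') − ord('A') = 17
'd': a..z range, 26 + ord('d') − ord('a') = 29
'U': A..Z range, ord('U') − ord('A') = 20
'5': 0..9 range, 52 + ord('5') − ord('0') = 57

Answer: 17 29 20 57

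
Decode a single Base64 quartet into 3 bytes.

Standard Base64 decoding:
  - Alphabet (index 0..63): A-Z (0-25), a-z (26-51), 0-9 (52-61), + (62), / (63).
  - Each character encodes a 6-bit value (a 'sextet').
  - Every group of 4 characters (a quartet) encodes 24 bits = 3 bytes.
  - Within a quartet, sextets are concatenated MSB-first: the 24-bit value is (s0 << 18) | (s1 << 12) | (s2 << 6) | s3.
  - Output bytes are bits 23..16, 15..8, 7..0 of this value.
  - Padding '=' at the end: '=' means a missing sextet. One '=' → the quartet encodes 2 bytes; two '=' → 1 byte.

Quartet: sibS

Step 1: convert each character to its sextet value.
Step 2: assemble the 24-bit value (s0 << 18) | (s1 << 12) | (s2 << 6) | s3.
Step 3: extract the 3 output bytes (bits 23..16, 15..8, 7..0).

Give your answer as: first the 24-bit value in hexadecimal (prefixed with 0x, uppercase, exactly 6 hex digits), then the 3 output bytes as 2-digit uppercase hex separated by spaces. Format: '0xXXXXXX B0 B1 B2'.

Sextets: s=44, i=34, b=27, S=18
24-bit: (44<<18) | (34<<12) | (27<<6) | 18
      = 0xB00000 | 0x022000 | 0x0006C0 | 0x000012
      = 0xB226D2
Bytes: (v>>16)&0xFF=B2, (v>>8)&0xFF=26, v&0xFF=D2

Answer: 0xB226D2 B2 26 D2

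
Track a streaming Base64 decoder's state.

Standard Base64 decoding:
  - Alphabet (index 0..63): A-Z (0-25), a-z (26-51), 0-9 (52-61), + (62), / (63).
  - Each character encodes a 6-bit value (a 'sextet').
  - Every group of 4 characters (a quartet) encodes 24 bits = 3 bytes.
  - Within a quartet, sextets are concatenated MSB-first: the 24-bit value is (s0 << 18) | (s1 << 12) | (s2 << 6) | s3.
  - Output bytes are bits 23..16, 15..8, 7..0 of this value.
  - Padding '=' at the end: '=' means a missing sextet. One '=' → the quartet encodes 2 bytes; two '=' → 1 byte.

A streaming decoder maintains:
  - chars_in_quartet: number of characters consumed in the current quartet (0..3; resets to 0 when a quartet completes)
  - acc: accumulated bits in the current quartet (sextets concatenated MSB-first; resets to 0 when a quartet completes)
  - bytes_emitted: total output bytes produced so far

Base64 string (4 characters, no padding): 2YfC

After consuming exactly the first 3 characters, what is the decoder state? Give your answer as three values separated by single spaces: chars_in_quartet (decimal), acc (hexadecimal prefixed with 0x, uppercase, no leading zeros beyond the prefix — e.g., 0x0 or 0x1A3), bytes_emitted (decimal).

After char 0 ('2'=54): chars_in_quartet=1 acc=0x36 bytes_emitted=0
After char 1 ('Y'=24): chars_in_quartet=2 acc=0xD98 bytes_emitted=0
After char 2 ('f'=31): chars_in_quartet=3 acc=0x3661F bytes_emitted=0

Answer: 3 0x3661F 0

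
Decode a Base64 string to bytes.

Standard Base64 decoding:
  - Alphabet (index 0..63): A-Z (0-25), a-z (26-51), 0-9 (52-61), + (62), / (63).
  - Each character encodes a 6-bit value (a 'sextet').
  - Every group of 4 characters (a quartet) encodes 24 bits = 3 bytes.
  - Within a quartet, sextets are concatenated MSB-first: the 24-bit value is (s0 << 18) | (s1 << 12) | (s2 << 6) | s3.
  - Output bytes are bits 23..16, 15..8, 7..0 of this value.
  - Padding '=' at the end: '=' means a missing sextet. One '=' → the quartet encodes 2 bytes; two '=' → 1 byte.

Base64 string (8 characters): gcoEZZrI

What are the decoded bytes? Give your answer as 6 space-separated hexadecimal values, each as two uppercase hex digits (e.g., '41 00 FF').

After char 0 ('g'=32): chars_in_quartet=1 acc=0x20 bytes_emitted=0
After char 1 ('c'=28): chars_in_quartet=2 acc=0x81C bytes_emitted=0
After char 2 ('o'=40): chars_in_quartet=3 acc=0x20728 bytes_emitted=0
After char 3 ('E'=4): chars_in_quartet=4 acc=0x81CA04 -> emit 81 CA 04, reset; bytes_emitted=3
After char 4 ('Z'=25): chars_in_quartet=1 acc=0x19 bytes_emitted=3
After char 5 ('Z'=25): chars_in_quartet=2 acc=0x659 bytes_emitted=3
After char 6 ('r'=43): chars_in_quartet=3 acc=0x1966B bytes_emitted=3
After char 7 ('I'=8): chars_in_quartet=4 acc=0x659AC8 -> emit 65 9A C8, reset; bytes_emitted=6

Answer: 81 CA 04 65 9A C8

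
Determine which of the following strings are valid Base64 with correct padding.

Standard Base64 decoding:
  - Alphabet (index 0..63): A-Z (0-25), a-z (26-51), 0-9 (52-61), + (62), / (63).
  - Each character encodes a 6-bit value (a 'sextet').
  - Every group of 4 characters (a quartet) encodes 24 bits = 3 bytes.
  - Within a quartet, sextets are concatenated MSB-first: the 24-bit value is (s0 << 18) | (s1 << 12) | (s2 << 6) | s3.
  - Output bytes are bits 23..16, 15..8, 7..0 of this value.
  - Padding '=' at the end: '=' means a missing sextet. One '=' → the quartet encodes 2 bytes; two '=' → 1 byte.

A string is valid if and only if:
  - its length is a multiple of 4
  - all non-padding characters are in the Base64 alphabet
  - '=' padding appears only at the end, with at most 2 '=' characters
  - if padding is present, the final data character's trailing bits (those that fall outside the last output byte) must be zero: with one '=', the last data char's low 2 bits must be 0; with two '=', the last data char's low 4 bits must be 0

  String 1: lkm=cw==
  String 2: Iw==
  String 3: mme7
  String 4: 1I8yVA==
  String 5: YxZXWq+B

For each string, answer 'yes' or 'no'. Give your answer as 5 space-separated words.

Answer: no yes yes yes yes

Derivation:
String 1: 'lkm=cw==' → invalid (bad char(s): ['=']; '=' in middle)
String 2: 'Iw==' → valid
String 3: 'mme7' → valid
String 4: '1I8yVA==' → valid
String 5: 'YxZXWq+B' → valid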